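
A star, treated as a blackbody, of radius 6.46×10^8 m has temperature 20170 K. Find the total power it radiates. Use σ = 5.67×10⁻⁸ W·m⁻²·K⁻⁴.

P ≈ 4.92×10^28 W

A = 4πr² = 4π × (6.46×10^8)² = 5.24×10^18 m².
P = σAT⁴ = 5.67×10⁻⁸ × 5.24×10^18 × (20170)⁴ = 5.67×10⁻⁸ × 5.24×10^18 × 1.66×10^17.
P = 4.92×10^28 W.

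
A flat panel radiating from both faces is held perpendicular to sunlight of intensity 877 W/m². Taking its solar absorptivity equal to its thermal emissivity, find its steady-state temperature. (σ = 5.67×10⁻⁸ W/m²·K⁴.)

T ≈ 297 K

Absorbed flux αS = emitted flux 2εσT⁴ per unit area; with α = ε this gives T = (S/2σ)^(1/4).
T = (877 / (2 × 5.67×10⁻⁸))^(1/4) = (7.73×10^9)^(1/4).
T = 297 K.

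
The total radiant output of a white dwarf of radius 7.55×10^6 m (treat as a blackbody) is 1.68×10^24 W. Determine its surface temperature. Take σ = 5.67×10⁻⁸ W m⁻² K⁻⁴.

T ≈ 14300 K

A = 4πr² = 4π × (7.55×10^6)² = 7.16×10^14 m².
From P = σAT⁴, T = (P / σA)^(1/4) = (1.68×10^24 / (5.67×10⁻⁸ × 7.16×10^14))^(1/4).
T = (4.14×10^16)^(1/4) = 14300 K.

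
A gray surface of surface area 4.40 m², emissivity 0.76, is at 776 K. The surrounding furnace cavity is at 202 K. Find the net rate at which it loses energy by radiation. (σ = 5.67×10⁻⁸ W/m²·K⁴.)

Q ≈ 68400 W

Q = εσA(T⁴ − T_s⁴). T⁴ − T_s⁴ = (776)⁴ − (202)⁴ = 3.63×10^11 − 1.66×10^9 = 3.61×10^11 K⁴.
Q = 0.76 × 5.67×10⁻⁸ × 4.40 × 3.61×10^11 = 68400 W.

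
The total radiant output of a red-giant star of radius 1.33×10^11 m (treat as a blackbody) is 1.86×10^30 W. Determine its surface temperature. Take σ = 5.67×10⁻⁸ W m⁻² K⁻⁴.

A = 4πr² = 4π × (1.33×10^11)² = 2.22×10^23 m².
From P = σAT⁴, T = (P / σA)^(1/4) = (1.86×10^30 / (5.67×10⁻⁸ × 2.22×10^23))^(1/4).
T = (1.48×10^14)^(1/4) = 3490 K.

T ≈ 3490 K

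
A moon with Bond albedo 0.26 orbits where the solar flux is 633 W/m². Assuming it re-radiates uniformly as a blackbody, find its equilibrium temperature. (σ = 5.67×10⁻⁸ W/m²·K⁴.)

T ≈ 213 K

Power absorbed = (1−a)S·πR²; power emitted = 4πR²σT⁴. Equating and cancelling πR²:
T = ((1−a)S / 4σ)^(1/4) = (468 / (4 × 5.67×10⁻⁸))^(1/4) = (2.07×10^9)^(1/4).
T = 213 K.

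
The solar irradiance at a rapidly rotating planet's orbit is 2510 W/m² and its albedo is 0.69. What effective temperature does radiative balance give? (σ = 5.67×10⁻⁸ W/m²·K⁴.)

T ≈ 242 K

Power absorbed = (1−a)S·πR²; power emitted = 4πR²σT⁴. Equating and cancelling πR²:
T = ((1−a)S / 4σ)^(1/4) = (778 / (4 × 5.67×10⁻⁸))^(1/4) = (3.43×10^9)^(1/4).
T = 242 K.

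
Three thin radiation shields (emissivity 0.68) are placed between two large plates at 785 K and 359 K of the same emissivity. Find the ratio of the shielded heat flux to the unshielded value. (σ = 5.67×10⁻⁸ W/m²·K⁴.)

ratio ≈ 0.250

With N identical shields there are N+1 = 4 gaps in series, each with the same radiative resistance, so the flux falls to 1/(N+1) of its unshielded value.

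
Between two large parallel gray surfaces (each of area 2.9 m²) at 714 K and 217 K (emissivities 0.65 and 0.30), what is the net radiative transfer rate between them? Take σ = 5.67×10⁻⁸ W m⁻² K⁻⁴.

Q ≈ 10900 W

For two large parallel gray plates, q = σ(T₁⁴ − T₂⁴) / (1/ε₁ + 1/ε₂ − 1).
1/ε₁ + 1/ε₂ − 1 = 1/0.65 + 1/0.30 − 1 = 3.872.
T₁⁴ − T₂⁴ = 2.60×10^11 − 2.22×10^9 = 2.58×10^11 K⁴.
q = 5.67×10⁻⁸ × 2.58×10^11 / 3.872 = 3770 W/m².
Q = q·A = 3770 × 2.9 = 10900 W.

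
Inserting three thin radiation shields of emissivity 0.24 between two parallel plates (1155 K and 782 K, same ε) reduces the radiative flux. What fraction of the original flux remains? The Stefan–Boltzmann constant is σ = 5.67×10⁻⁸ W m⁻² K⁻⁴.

ratio ≈ 0.250

With N identical shields there are N+1 = 4 gaps in series, each with the same radiative resistance, so the flux falls to 1/(N+1) of its unshielded value.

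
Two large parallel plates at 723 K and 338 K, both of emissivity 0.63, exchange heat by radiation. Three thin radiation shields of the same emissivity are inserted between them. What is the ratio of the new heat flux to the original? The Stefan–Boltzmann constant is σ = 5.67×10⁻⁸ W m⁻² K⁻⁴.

ratio ≈ 0.250

With N identical shields there are N+1 = 4 gaps in series, each with the same radiative resistance, so the flux falls to 1/(N+1) of its unshielded value.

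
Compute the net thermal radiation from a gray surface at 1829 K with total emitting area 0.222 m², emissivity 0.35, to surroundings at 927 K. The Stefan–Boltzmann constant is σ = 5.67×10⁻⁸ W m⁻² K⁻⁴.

Q = εσA(T⁴ − T_s⁴). T⁴ − T_s⁴ = (1829)⁴ − (927)⁴ = 1.12×10^13 − 7.38×10^11 = 1.05×10^13 K⁴.
Q = 0.35 × 5.67×10⁻⁸ × 0.222 × 1.05×10^13 = 46000 W.

Q ≈ 46000 W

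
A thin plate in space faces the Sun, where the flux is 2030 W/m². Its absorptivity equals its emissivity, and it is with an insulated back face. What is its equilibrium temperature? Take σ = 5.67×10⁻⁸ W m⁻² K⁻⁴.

Absorbed flux αS = emitted flux εσT⁴ (one radiating face); with α = ε, T = (S/σ)^(1/4).
T = (2030 / 5.67×10⁻⁸)^(1/4) = (3.58×10^10)^(1/4).
T = 435 K.

T ≈ 435 K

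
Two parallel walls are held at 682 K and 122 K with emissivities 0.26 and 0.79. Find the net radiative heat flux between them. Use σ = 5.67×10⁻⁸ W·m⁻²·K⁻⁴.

For two large parallel gray plates, q = σ(T₁⁴ − T₂⁴) / (1/ε₁ + 1/ε₂ − 1).
1/ε₁ + 1/ε₂ − 1 = 1/0.26 + 1/0.79 − 1 = 4.112.
T₁⁴ − T₂⁴ = 2.16×10^11 − 2.22×10^8 = 2.16×10^11 K⁴.
q = 5.67×10⁻⁸ × 2.16×10^11 / 4.112 = 2980 W/m².

q ≈ 2980 W/m²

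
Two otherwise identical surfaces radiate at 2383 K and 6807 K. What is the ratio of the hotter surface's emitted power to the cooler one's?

ratio ≈ 66.6

P ∝ T⁴, so the ratio is (6807/2383)⁴ = (2.856)⁴ = 66.6.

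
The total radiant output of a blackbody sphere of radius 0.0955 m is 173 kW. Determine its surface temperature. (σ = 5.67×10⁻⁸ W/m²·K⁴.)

A = 4πr² = 4π × (0.0955)² = 0.115 m².
From P = σAT⁴, T = (P / σA)^(1/4) = (1.73×10^5 / (5.67×10⁻⁸ × 0.115))^(1/4).
T = (2.66×10^13)^(1/4) = 2270 K.

T ≈ 2270 K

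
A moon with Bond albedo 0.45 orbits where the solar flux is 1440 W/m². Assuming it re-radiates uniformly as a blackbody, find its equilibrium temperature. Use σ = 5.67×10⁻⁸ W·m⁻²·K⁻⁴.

T ≈ 243 K

Power absorbed = (1−a)S·πR²; power emitted = 4πR²σT⁴. Equating and cancelling πR²:
T = ((1−a)S / 4σ)^(1/4) = (792 / (4 × 5.67×10⁻⁸))^(1/4) = (3.49×10^9)^(1/4).
T = 243 K.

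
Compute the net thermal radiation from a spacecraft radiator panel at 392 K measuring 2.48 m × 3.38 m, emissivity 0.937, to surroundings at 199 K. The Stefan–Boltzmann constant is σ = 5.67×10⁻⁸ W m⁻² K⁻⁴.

Q ≈ 9820 W

A = 2.48 × 3.38 = 8.38 m².
Q = εσA(T⁴ − T_s⁴). T⁴ − T_s⁴ = (392)⁴ − (199)⁴ = 2.36×10^10 − 1.57×10^9 = 2.20×10^10 K⁴.
Q = 0.937 × 5.67×10⁻⁸ × 8.38 × 2.20×10^10 = 9820 W.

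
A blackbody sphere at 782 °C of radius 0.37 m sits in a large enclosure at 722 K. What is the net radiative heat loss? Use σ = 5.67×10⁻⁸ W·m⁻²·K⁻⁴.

Q ≈ 94300 W

A = 4πr² = 4π × (0.37)² = 1.72 m².
Convert: 782 °C = 1055 K.
Q = σA(T⁴ − T_s⁴). T⁴ − T_s⁴ = (1055)⁴ − (722)⁴ = 1.24×10^12 − 2.72×10^11 = 9.67×10^11 K⁴.
Q = 5.67×10⁻⁸ × 1.72 × 9.67×10^11 = 94300 W.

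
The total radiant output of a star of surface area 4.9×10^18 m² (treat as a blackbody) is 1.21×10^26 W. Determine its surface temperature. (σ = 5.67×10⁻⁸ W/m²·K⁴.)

T ≈ 4570 K

From P = σAT⁴, T = (P / σA)^(1/4) = (1.21×10^26 / (5.67×10⁻⁸ × 4.90×10^18))^(1/4).
T = (4.36×10^14)^(1/4) = 4570 K.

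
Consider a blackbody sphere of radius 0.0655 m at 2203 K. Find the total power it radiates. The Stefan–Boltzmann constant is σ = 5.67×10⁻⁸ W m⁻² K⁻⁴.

A = 4πr² = 4π × (0.0655)² = 0.0539 m².
P = σAT⁴ = 5.67×10⁻⁸ × 0.0539 × (2203)⁴ = 5.67×10⁻⁸ × 0.0539 × 2.36×10^13.
P = 72000 W.

P ≈ 72000 W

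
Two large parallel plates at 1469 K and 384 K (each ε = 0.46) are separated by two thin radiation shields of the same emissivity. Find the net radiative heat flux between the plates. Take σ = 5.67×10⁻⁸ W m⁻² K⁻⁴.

q ≈ 26200 W/m²

Each of the 3 gaps contributes resistance (2/ε − 1) = 2/0.46 − 1 = 3.348; total = 10.04.
q = σ(T₁⁴ − T₂⁴) / 10.04 = 5.67×10⁻⁸ × 4.64×10^12 / 10.04 = 26200 W/m².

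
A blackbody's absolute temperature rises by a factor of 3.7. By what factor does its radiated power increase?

factor ≈ 187

P ∝ T⁴, so the power scales as (3.7)⁴ = 187.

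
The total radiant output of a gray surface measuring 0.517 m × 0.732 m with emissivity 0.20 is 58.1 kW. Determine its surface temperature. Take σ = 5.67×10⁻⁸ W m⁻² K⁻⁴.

A = 0.517 × 0.732 = 0.378 m².
From P = εσAT⁴, T = (P / εσA)^(1/4) = (58100 / (0.20 × 5.67×10⁻⁸ × 0.378))^(1/4).
T = (1.35×10^13)^(1/4) = 1920 K.

T ≈ 1920 K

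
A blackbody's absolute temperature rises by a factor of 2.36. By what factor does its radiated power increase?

P ∝ T⁴, so the power scales as (2.36)⁴ = 31.0.

factor ≈ 31.0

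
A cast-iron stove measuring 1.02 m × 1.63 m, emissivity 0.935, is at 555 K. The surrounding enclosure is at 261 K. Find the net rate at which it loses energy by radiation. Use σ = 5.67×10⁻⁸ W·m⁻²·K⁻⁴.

A = 1.02 × 1.63 = 1.66 m².
Q = εσA(T⁴ − T_s⁴). T⁴ − T_s⁴ = (555)⁴ − (261)⁴ = 9.49×10^10 − 4.64×10^9 = 9.02×10^10 K⁴.
Q = 0.935 × 5.67×10⁻⁸ × 1.66 × 9.02×10^10 = 7950 W.

Q ≈ 7950 W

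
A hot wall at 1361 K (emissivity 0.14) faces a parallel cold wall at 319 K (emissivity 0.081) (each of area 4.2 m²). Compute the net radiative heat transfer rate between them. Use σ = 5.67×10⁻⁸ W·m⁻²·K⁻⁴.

For two large parallel gray plates, q = σ(T₁⁴ − T₂⁴) / (1/ε₁ + 1/ε₂ − 1).
1/ε₁ + 1/ε₂ − 1 = 1/0.14 + 1/0.081 − 1 = 18.49.
T₁⁴ − T₂⁴ = 3.43×10^12 − 1.04×10^10 = 3.42×10^12 K⁴.
q = 5.67×10⁻⁸ × 3.42×10^12 / 18.49 = 10500 W/m².
Q = q·A = 10500 × 4.2 = 44100 W.

Q ≈ 44100 W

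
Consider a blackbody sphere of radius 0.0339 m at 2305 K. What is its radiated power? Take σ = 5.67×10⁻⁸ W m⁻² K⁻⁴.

P ≈ 23100 W

A = 4πr² = 4π × (0.0339)² = 0.0144 m².
P = σAT⁴ = 5.67×10⁻⁸ × 0.0144 × (2305)⁴ = 5.67×10⁻⁸ × 0.0144 × 2.82×10^13.
P = 23100 W.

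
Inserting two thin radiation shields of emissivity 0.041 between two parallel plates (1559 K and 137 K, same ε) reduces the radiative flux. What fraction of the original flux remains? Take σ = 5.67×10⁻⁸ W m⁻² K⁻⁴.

With N identical shields there are N+1 = 3 gaps in series, each with the same radiative resistance, so the flux falls to 1/(N+1) of its unshielded value.

ratio ≈ 0.333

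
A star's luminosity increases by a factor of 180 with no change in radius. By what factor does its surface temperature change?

factor ≈ 3.66

P ∝ T⁴ ⇒ T ∝ P^(1/4), so T scales by (180)^(1/4) = 3.66.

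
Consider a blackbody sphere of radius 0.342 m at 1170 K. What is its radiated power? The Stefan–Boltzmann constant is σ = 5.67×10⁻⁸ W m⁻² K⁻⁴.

P ≈ 1.56×10^5 W

A = 4πr² = 4π × (0.342)² = 1.47 m².
P = σAT⁴ = 5.67×10⁻⁸ × 1.47 × (1170)⁴ = 5.67×10⁻⁸ × 1.47 × 1.87×10^12.
P = 1.56×10^5 W.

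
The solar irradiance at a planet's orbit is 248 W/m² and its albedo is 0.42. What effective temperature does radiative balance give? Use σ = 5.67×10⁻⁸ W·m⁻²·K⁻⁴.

T ≈ 159 K

Power absorbed = (1−a)S·πR²; power emitted = 4πR²σT⁴. Equating and cancelling πR²:
T = ((1−a)S / 4σ)^(1/4) = (144 / (4 × 5.67×10⁻⁸))^(1/4) = (6.34×10^8)^(1/4).
T = 159 K.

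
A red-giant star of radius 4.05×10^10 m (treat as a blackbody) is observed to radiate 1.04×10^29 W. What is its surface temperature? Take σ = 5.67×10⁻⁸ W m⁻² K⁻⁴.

T ≈ 3070 K

A = 4πr² = 4π × (4.05×10^10)² = 2.06×10^22 m².
From P = σAT⁴, T = (P / σA)^(1/4) = (1.04×10^29 / (5.67×10⁻⁸ × 2.06×10^22))^(1/4).
T = (8.90×10^13)^(1/4) = 3070 K.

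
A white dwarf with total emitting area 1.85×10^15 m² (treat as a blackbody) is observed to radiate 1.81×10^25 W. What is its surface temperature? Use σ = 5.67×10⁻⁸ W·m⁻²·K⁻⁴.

T ≈ 20400 K

From P = σAT⁴, T = (P / σA)^(1/4) = (1.81×10^25 / (5.67×10⁻⁸ × 1.85×10^15))^(1/4).
T = (1.73×10^17)^(1/4) = 20400 K.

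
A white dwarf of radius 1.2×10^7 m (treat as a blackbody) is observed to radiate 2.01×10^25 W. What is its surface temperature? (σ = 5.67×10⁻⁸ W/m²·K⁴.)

T ≈ 21000 K

A = 4πr² = 4π × (1.2×10^7)² = 1.81×10^15 m².
From P = σAT⁴, T = (P / σA)^(1/4) = (2.01×10^25 / (5.67×10⁻⁸ × 1.81×10^15))^(1/4).
T = (1.96×10^17)^(1/4) = 21000 K.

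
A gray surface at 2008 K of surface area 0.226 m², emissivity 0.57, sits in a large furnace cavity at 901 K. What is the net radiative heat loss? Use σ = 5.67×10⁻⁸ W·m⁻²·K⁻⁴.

Q = εσA(T⁴ − T_s⁴). T⁴ − T_s⁴ = (2008)⁴ − (901)⁴ = 1.63×10^13 − 6.59×10^11 = 1.56×10^13 K⁴.
Q = 0.57 × 5.67×10⁻⁸ × 0.226 × 1.56×10^13 = 1.14×10^5 W.

Q ≈ 1.14×10^5 W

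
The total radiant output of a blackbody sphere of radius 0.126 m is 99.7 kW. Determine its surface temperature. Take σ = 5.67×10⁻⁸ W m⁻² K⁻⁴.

A = 4πr² = 4π × (0.126)² = 0.200 m².
From P = σAT⁴, T = (P / σA)^(1/4) = (99700 / (5.67×10⁻⁸ × 0.200))^(1/4).
T = (8.81×10^12)^(1/4) = 1720 K.

T ≈ 1720 K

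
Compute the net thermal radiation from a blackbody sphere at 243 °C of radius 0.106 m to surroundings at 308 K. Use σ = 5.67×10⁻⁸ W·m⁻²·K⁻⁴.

Q ≈ 496 W

A = 4πr² = 4π × (0.106)² = 0.141 m².
Convert: 243 °C = 516 K.
Q = σA(T⁴ − T_s⁴). T⁴ − T_s⁴ = (516)⁴ − (308)⁴ = 7.09×10^10 − 9.00×10^9 = 6.19×10^10 K⁴.
Q = 5.67×10⁻⁸ × 0.141 × 6.19×10^10 = 496 W.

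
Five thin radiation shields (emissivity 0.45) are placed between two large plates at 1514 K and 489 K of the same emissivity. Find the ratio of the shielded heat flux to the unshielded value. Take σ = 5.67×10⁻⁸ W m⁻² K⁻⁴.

With N identical shields there are N+1 = 6 gaps in series, each with the same radiative resistance, so the flux falls to 1/(N+1) of its unshielded value.

ratio ≈ 0.167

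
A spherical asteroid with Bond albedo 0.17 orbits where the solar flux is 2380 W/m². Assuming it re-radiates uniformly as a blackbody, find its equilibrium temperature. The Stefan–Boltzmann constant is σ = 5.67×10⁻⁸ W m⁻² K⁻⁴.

Power absorbed = (1−a)S·πR²; power emitted = 4πR²σT⁴. Equating and cancelling πR²:
T = ((1−a)S / 4σ)^(1/4) = (1980 / (4 × 5.67×10⁻⁸))^(1/4) = (8.71×10^9)^(1/4).
T = 305 K.

T ≈ 305 K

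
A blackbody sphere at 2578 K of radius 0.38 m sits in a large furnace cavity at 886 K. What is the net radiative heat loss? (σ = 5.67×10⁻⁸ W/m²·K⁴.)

Q ≈ 4.48×10^6 W

A = 4πr² = 4π × (0.38)² = 1.81 m².
Q = σA(T⁴ − T_s⁴). T⁴ − T_s⁴ = (2578)⁴ − (886)⁴ = 4.42×10^13 − 6.16×10^11 = 4.36×10^13 K⁴.
Q = 5.67×10⁻⁸ × 1.81 × 4.36×10^13 = 4.48×10^6 W.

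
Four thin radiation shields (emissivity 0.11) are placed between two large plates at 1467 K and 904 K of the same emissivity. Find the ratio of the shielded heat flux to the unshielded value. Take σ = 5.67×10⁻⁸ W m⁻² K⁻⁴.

ratio ≈ 0.200

With N identical shields there are N+1 = 5 gaps in series, each with the same radiative resistance, so the flux falls to 1/(N+1) of its unshielded value.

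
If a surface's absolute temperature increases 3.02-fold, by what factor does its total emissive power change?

P ∝ T⁴, so the power scales as (3.02)⁴ = 83.2.

factor ≈ 83.2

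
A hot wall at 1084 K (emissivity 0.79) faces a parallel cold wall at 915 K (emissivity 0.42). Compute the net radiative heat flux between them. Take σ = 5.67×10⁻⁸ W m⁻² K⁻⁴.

q ≈ 14600 W/m²

For two large parallel gray plates, q = σ(T₁⁴ − T₂⁴) / (1/ε₁ + 1/ε₂ − 1).
1/ε₁ + 1/ε₂ − 1 = 1/0.79 + 1/0.42 − 1 = 2.647.
T₁⁴ − T₂⁴ = 1.38×10^12 − 7.01×10^11 = 6.80×10^11 K⁴.
q = 5.67×10⁻⁸ × 6.80×10^11 / 2.647 = 14600 W/m².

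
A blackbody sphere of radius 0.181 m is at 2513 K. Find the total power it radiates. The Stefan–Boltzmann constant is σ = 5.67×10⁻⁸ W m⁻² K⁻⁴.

A = 4πr² = 4π × (0.181)² = 0.412 m².
P = σAT⁴ = 5.67×10⁻⁸ × 0.412 × (2513)⁴ = 5.67×10⁻⁸ × 0.412 × 3.99×10^13.
P = 9.31×10^5 W.

P ≈ 9.31×10^5 W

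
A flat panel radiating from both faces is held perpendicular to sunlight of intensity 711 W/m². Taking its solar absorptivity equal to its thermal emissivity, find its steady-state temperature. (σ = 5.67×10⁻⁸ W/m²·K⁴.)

Absorbed flux αS = emitted flux 2εσT⁴ per unit area; with α = ε this gives T = (S/2σ)^(1/4).
T = (711 / (2 × 5.67×10⁻⁸))^(1/4) = (6.27×10^9)^(1/4).
T = 281 K.

T ≈ 281 K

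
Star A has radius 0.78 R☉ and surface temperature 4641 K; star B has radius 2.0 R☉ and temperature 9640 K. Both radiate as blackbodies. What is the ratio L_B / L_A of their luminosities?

L_B/L_A ≈ 122

L = 4πR²σT⁴ ∝ R²T⁴, so L_B/L_A = (2.0/0.78)² × (9640/4641)⁴ = 6.57 × 18.6 = 122.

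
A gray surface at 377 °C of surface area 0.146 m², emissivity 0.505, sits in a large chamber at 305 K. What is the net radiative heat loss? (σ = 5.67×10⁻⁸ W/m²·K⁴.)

Convert: 377 °C = 650 K.
Q = εσA(T⁴ − T_s⁴). T⁴ − T_s⁴ = (650)⁴ − (305)⁴ = 1.79×10^11 − 8.65×10^9 = 1.70×10^11 K⁴.
Q = 0.505 × 5.67×10⁻⁸ × 0.146 × 1.70×10^11 = 710 W.

Q ≈ 710 W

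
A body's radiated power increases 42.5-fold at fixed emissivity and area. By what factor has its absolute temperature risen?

P ∝ T⁴ ⇒ T ∝ P^(1/4), so T scales by (42.5)^(1/4) = 2.55.

factor ≈ 2.55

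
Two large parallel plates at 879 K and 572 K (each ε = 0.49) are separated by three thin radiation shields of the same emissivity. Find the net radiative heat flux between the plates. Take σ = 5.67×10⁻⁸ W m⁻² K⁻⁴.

Each of the 4 gaps contributes resistance (2/ε − 1) = 2/0.49 − 1 = 3.082; total = 12.33.
q = σ(T₁⁴ − T₂⁴) / 12.33 = 5.67×10⁻⁸ × 4.90×10^11 / 12.33 = 2250 W/m².

q ≈ 2250 W/m²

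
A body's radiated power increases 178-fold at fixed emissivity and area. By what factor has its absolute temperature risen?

factor ≈ 3.65

P ∝ T⁴ ⇒ T ∝ P^(1/4), so T scales by (178)^(1/4) = 3.65.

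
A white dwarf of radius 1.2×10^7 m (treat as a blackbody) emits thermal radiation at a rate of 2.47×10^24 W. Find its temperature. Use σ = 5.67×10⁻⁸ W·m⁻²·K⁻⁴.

A = 4πr² = 4π × (1.2×10^7)² = 1.81×10^15 m².
From P = σAT⁴, T = (P / σA)^(1/4) = (2.47×10^24 / (5.67×10⁻⁸ × 1.81×10^15))^(1/4).
T = (2.41×10^16)^(1/4) = 12500 K.

T ≈ 12500 K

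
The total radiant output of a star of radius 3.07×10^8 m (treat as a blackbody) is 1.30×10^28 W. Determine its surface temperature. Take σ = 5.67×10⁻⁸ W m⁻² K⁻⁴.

T ≈ 21000 K

A = 4πr² = 4π × (3.07×10^8)² = 1.18×10^18 m².
From P = σAT⁴, T = (P / σA)^(1/4) = (1.30×10^28 / (5.67×10⁻⁸ × 1.18×10^18))^(1/4).
T = (1.94×10^17)^(1/4) = 21000 K.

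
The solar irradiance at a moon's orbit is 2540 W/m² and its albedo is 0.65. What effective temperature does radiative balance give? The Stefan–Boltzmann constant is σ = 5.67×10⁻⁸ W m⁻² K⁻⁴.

T ≈ 250 K

Power absorbed = (1−a)S·πR²; power emitted = 4πR²σT⁴. Equating and cancelling πR²:
T = ((1−a)S / 4σ)^(1/4) = (889 / (4 × 5.67×10⁻⁸))^(1/4) = (3.92×10^9)^(1/4).
T = 250 K.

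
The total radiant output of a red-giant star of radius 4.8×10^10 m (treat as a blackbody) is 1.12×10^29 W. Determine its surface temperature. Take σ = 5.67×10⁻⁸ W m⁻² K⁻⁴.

A = 4πr² = 4π × (4.8×10^10)² = 2.90×10^22 m².
From P = σAT⁴, T = (P / σA)^(1/4) = (1.12×10^29 / (5.67×10⁻⁸ × 2.90×10^22))^(1/4).
T = (6.82×10^13)^(1/4) = 2870 K.

T ≈ 2870 K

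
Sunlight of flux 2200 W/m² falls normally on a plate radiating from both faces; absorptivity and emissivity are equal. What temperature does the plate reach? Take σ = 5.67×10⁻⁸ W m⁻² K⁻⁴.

Absorbed flux αS = emitted flux 2εσT⁴ per unit area; with α = ε this gives T = (S/2σ)^(1/4).
T = (2200 / (2 × 5.67×10⁻⁸))^(1/4) = (1.94×10^10)^(1/4).
T = 373 K.

T ≈ 373 K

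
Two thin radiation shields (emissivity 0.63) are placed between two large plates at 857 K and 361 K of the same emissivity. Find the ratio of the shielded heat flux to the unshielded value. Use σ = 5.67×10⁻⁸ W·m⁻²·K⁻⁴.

ratio ≈ 0.333

With N identical shields there are N+1 = 3 gaps in series, each with the same radiative resistance, so the flux falls to 1/(N+1) of its unshielded value.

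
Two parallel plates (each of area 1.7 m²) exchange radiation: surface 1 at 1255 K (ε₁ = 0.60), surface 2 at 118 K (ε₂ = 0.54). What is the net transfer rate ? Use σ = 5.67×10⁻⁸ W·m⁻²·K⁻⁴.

For two large parallel gray plates, q = σ(T₁⁴ − T₂⁴) / (1/ε₁ + 1/ε₂ − 1).
1/ε₁ + 1/ε₂ − 1 = 1/0.60 + 1/0.54 − 1 = 2.519.
T₁⁴ − T₂⁴ = 2.48×10^12 − 1.94×10^8 = 2.48×10^12 K⁴.
q = 5.67×10⁻⁸ × 2.48×10^12 / 2.519 = 55800 W/m².
Q = q·A = 55800 × 1.7 = 94900 W.

Q ≈ 94900 W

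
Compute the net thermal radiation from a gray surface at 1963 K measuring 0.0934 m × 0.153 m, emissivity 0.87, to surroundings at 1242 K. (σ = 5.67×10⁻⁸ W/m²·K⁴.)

A = 0.0934 × 0.153 = 0.0143 m².
Q = εσA(T⁴ − T_s⁴). T⁴ − T_s⁴ = (1963)⁴ − (1242)⁴ = 1.48×10^13 − 2.38×10^12 = 1.25×10^13 K⁴.
Q = 0.87 × 5.67×10⁻⁸ × 0.0143 × 1.25×10^13 = 8790 W.

Q ≈ 8790 W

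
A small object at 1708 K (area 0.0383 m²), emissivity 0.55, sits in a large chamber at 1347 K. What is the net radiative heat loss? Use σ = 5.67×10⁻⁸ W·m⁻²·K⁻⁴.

Q = εσA(T⁴ − T_s⁴). T⁴ − T_s⁴ = (1708)⁴ − (1347)⁴ = 8.51×10^12 − 3.29×10^12 = 5.22×10^12 K⁴.
Q = 0.55 × 5.67×10⁻⁸ × 0.0383 × 5.22×10^12 = 6230 W.

Q ≈ 6230 W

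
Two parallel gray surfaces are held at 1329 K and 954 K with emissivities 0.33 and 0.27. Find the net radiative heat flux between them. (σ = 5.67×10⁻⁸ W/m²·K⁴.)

For two large parallel gray plates, q = σ(T₁⁴ − T₂⁴) / (1/ε₁ + 1/ε₂ − 1).
1/ε₁ + 1/ε₂ − 1 = 1/0.33 + 1/0.27 − 1 = 5.734.
T₁⁴ − T₂⁴ = 3.12×10^12 − 8.28×10^11 = 2.29×10^12 K⁴.
q = 5.67×10⁻⁸ × 2.29×10^12 / 5.734 = 22700 W/m².

q ≈ 22700 W/m²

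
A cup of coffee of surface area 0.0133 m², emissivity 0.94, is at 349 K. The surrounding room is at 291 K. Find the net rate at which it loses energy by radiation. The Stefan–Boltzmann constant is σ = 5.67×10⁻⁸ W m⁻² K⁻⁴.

Q = εσA(T⁴ − T_s⁴). T⁴ − T_s⁴ = (349)⁴ − (291)⁴ = 1.48×10^10 − 7.17×10^9 = 7.66×10^9 K⁴.
Q = 0.94 × 5.67×10⁻⁸ × 0.0133 × 7.66×10^9 = 5.43 W.

Q ≈ 5.43 W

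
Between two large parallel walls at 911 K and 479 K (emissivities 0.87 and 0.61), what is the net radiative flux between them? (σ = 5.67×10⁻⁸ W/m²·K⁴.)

q ≈ 20200 W/m²

For two large parallel gray plates, q = σ(T₁⁴ − T₂⁴) / (1/ε₁ + 1/ε₂ − 1).
1/ε₁ + 1/ε₂ − 1 = 1/0.87 + 1/0.61 − 1 = 1.789.
T₁⁴ − T₂⁴ = 6.89×10^11 − 5.26×10^10 = 6.36×10^11 K⁴.
q = 5.67×10⁻⁸ × 6.36×10^11 / 1.789 = 20200 W/m².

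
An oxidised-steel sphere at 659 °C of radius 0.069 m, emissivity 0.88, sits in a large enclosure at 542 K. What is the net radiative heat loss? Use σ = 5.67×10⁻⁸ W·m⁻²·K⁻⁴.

A = 4πr² = 4π × (0.069)² = 0.0598 m².
Convert: 659 °C = 932 K.
Q = εσA(T⁴ − T_s⁴). T⁴ − T_s⁴ = (932)⁴ − (542)⁴ = 7.55×10^11 − 8.63×10^10 = 6.68×10^11 K⁴.
Q = 0.88 × 5.67×10⁻⁸ × 0.0598 × 6.68×10^11 = 1990 W.

Q ≈ 1990 W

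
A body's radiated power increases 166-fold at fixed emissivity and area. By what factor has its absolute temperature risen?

P ∝ T⁴ ⇒ T ∝ P^(1/4), so T scales by (166)^(1/4) = 3.59.

factor ≈ 3.59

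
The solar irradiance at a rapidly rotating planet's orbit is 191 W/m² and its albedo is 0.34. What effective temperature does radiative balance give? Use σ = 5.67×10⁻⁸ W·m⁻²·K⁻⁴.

T ≈ 154 K

Power absorbed = (1−a)S·πR²; power emitted = 4πR²σT⁴. Equating and cancelling πR²:
T = ((1−a)S / 4σ)^(1/4) = (126 / (4 × 5.67×10⁻⁸))^(1/4) = (5.56×10^8)^(1/4).
T = 154 K.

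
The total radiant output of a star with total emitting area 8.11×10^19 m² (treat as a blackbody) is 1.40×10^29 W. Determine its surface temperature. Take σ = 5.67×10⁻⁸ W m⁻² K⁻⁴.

T ≈ 13200 K

From P = σAT⁴, T = (P / σA)^(1/4) = (1.40×10^29 / (5.67×10⁻⁸ × 8.11×10^19))^(1/4).
T = (3.04×10^16)^(1/4) = 13200 K.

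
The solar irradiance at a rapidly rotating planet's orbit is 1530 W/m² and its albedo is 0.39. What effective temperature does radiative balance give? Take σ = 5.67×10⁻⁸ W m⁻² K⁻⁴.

Power absorbed = (1−a)S·πR²; power emitted = 4πR²σT⁴. Equating and cancelling πR²:
T = ((1−a)S / 4σ)^(1/4) = (933 / (4 × 5.67×10⁻⁸))^(1/4) = (4.12×10^9)^(1/4).
T = 253 K.

T ≈ 253 K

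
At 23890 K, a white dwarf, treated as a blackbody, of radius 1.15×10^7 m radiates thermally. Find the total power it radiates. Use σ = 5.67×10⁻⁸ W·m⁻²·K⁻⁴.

P ≈ 3.07×10^25 W

A = 4πr² = 4π × (1.15×10^7)² = 1.66×10^15 m².
P = σAT⁴ = 5.67×10⁻⁸ × 1.66×10^15 × (23890)⁴ = 5.67×10⁻⁸ × 1.66×10^15 × 3.26×10^17.
P = 3.07×10^25 W.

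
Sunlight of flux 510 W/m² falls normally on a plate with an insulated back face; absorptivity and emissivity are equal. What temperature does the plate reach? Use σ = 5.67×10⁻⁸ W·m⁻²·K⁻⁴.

T ≈ 308 K

Absorbed flux αS = emitted flux εσT⁴ (one radiating face); with α = ε, T = (S/σ)^(1/4).
T = (510 / 5.67×10⁻⁸)^(1/4) = (8.99×10^9)^(1/4).
T = 308 K.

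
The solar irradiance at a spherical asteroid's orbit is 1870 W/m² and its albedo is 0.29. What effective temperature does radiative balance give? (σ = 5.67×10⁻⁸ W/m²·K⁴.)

Power absorbed = (1−a)S·πR²; power emitted = 4πR²σT⁴. Equating and cancelling πR²:
T = ((1−a)S / 4σ)^(1/4) = (1330 / (4 × 5.67×10⁻⁸))^(1/4) = (5.85×10^9)^(1/4).
T = 277 K.

T ≈ 277 K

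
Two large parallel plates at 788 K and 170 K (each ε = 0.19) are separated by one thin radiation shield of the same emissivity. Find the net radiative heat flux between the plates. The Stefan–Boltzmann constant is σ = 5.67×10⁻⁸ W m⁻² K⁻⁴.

q ≈ 1140 W/m²

Each of the 2 gaps contributes resistance (2/ε − 1) = 2/0.19 − 1 = 9.526; total = 19.05.
q = σ(T₁⁴ − T₂⁴) / 19.05 = 5.67×10⁻⁸ × 3.85×10^11 / 19.05 = 1140 W/m².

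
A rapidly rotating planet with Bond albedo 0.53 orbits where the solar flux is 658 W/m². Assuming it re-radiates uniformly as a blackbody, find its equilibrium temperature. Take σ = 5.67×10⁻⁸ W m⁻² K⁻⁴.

Power absorbed = (1−a)S·πR²; power emitted = 4πR²σT⁴. Equating and cancelling πR²:
T = ((1−a)S / 4σ)^(1/4) = (309 / (4 × 5.67×10⁻⁸))^(1/4) = (1.36×10^9)^(1/4).
T = 192 K.

T ≈ 192 K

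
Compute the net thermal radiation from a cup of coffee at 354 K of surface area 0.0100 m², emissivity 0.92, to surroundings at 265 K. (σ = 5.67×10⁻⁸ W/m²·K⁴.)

Q = εσA(T⁴ − T_s⁴). T⁴ − T_s⁴ = (354)⁴ − (265)⁴ = 1.57×10^10 − 4.93×10^9 = 1.08×10^10 K⁴.
Q = 0.92 × 5.67×10⁻⁸ × 0.0100 × 1.08×10^10 = 5.62 W.

Q ≈ 5.62 W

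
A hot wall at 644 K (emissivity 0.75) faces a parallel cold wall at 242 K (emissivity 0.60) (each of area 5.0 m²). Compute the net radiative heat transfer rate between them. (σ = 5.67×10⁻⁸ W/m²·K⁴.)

Q ≈ 23900 W

For two large parallel gray plates, q = σ(T₁⁴ − T₂⁴) / (1/ε₁ + 1/ε₂ − 1).
1/ε₁ + 1/ε₂ − 1 = 1/0.75 + 1/0.60 − 1 = 2.000.
T₁⁴ − T₂⁴ = 1.72×10^11 − 3.43×10^9 = 1.69×10^11 K⁴.
q = 5.67×10⁻⁸ × 1.69×10^11 / 2.000 = 4780 W/m².
Q = q·A = 4780 × 5.0 = 23900 W.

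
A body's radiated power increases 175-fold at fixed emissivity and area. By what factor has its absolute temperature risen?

P ∝ T⁴ ⇒ T ∝ P^(1/4), so T scales by (175)^(1/4) = 3.64.

factor ≈ 3.64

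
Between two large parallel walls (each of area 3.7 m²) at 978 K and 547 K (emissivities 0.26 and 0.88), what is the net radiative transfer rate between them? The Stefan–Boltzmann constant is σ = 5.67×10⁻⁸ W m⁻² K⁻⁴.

Q ≈ 43500 W

For two large parallel gray plates, q = σ(T₁⁴ − T₂⁴) / (1/ε₁ + 1/ε₂ − 1).
1/ε₁ + 1/ε₂ − 1 = 1/0.26 + 1/0.88 − 1 = 3.983.
T₁⁴ − T₂⁴ = 9.15×10^11 − 8.95×10^10 = 8.25×10^11 K⁴.
q = 5.67×10⁻⁸ × 8.25×10^11 / 3.983 = 11800 W/m².
Q = q·A = 11800 × 3.7 = 43500 W.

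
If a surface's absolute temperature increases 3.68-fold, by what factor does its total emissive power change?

P ∝ T⁴, so the power scales as (3.68)⁴ = 183.

factor ≈ 183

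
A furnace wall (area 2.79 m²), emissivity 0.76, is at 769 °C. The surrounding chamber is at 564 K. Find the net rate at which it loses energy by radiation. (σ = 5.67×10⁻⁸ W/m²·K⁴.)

Q ≈ 1.30×10^5 W

Convert: 769 °C = 1042 K.
Q = εσA(T⁴ − T_s⁴). T⁴ − T_s⁴ = (1042)⁴ − (564)⁴ = 1.18×10^12 − 1.01×10^11 = 1.08×10^12 K⁴.
Q = 0.76 × 5.67×10⁻⁸ × 2.79 × 1.08×10^12 = 1.30×10^5 W.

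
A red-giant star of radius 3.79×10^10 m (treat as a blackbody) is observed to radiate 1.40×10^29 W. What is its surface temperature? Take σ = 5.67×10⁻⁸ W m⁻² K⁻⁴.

T ≈ 3420 K

A = 4πr² = 4π × (3.79×10^10)² = 1.81×10^22 m².
From P = σAT⁴, T = (P / σA)^(1/4) = (1.40×10^29 / (5.67×10⁻⁸ × 1.81×10^22))^(1/4).
T = (1.37×10^14)^(1/4) = 3420 K.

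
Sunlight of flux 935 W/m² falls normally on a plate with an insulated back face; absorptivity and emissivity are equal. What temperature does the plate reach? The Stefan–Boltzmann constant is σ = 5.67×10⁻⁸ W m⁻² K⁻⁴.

Absorbed flux αS = emitted flux εσT⁴ (one radiating face); with α = ε, T = (S/σ)^(1/4).
T = (935 / 5.67×10⁻⁸)^(1/4) = (1.65×10^10)^(1/4).
T = 358 K.

T ≈ 358 K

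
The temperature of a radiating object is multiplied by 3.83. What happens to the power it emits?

P ∝ T⁴, so the power scales as (3.83)⁴ = 215.

factor ≈ 215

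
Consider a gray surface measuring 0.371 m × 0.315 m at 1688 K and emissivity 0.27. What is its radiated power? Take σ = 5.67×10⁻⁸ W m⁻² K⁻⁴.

A = 0.371 × 0.315 = 0.117 m².
Stefan–Boltzmann: P = εσAT⁴ = 0.27 × 5.67×10⁻⁸ × 0.117 × (1688)⁴ = 0.27 × 5.67×10⁻⁸ × 0.117 × 8.12×10^12.
P = 14500 W.

P ≈ 14500 W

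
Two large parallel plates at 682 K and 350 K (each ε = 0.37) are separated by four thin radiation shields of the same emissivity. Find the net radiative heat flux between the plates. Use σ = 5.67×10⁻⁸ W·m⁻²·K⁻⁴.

q ≈ 518 W/m²

Each of the 5 gaps contributes resistance (2/ε − 1) = 2/0.37 − 1 = 4.405; total = 22.03.
q = σ(T₁⁴ − T₂⁴) / 22.03 = 5.67×10⁻⁸ × 2.01×10^11 / 22.03 = 518 W/m².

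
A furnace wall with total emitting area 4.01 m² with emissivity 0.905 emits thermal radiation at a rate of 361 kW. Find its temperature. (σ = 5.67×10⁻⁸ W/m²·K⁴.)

T ≈ 1150 K

From P = εσAT⁴, T = (P / εσA)^(1/4) = (3.61×10^5 / (0.905 × 5.67×10⁻⁸ × 4.01))^(1/4).
T = (1.75×10^12)^(1/4) = 1150 K.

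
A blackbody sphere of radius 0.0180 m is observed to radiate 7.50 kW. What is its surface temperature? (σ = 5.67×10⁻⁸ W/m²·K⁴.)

A = 4πr² = 4π × (0.0180)² = 4.07×10^-3 m².
From P = σAT⁴, T = (P / σA)^(1/4) = (7500 / (5.67×10⁻⁸ × 4.07×10^-3))^(1/4).
T = (3.25×10^13)^(1/4) = 2390 K.

T ≈ 2390 K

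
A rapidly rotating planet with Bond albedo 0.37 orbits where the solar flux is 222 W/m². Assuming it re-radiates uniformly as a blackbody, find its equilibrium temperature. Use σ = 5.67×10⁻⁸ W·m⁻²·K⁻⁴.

Power absorbed = (1−a)S·πR²; power emitted = 4πR²σT⁴. Equating and cancelling πR²:
T = ((1−a)S / 4σ)^(1/4) = (140 / (4 × 5.67×10⁻⁸))^(1/4) = (6.17×10^8)^(1/4).
T = 158 K.

T ≈ 158 K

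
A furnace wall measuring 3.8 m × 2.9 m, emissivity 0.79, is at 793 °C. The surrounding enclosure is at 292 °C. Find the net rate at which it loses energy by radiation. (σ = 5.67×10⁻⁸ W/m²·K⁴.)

A = 3.8 × 2.9 = 11.0 m².
Convert: 793 °C = 1066 K; 292 °C = 565 K.
Q = εσA(T⁴ − T_s⁴). T⁴ − T_s⁴ = (1066)⁴ − (565)⁴ = 1.29×10^12 − 1.02×10^11 = 1.19×10^12 K⁴.
Q = 0.79 × 5.67×10⁻⁸ × 11.0 × 1.19×10^12 = 5.87×10^5 W.

Q ≈ 5.87×10^5 W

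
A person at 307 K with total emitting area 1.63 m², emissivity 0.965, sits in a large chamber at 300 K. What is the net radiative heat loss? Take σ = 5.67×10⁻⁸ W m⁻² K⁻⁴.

Q = εσA(T⁴ − T_s⁴). T⁴ − T_s⁴ = (307)⁴ − (300)⁴ = 8.88×10^9 − 8.10×10^9 = 7.83×10^8 K⁴.
Q = 0.965 × 5.67×10⁻⁸ × 1.63 × 7.83×10^8 = 69.8 W.

Q ≈ 69.8 W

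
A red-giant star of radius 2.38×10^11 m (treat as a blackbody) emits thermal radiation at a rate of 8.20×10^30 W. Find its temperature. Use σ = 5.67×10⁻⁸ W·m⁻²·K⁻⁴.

T ≈ 3780 K

A = 4πr² = 4π × (2.38×10^11)² = 7.12×10^23 m².
From P = σAT⁴, T = (P / σA)^(1/4) = (8.20×10^30 / (5.67×10⁻⁸ × 7.12×10^23))^(1/4).
T = (2.03×10^14)^(1/4) = 3780 K.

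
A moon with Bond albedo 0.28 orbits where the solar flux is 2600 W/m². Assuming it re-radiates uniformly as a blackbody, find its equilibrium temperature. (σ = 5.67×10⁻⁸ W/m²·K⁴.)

Power absorbed = (1−a)S·πR²; power emitted = 4πR²σT⁴. Equating and cancelling πR²:
T = ((1−a)S / 4σ)^(1/4) = (1870 / (4 × 5.67×10⁻⁸))^(1/4) = (8.25×10^9)^(1/4).
T = 301 K.

T ≈ 301 K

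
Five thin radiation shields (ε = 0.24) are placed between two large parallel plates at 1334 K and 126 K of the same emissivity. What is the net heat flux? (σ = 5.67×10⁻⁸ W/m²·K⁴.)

q ≈ 4080 W/m²

Each of the 6 gaps contributes resistance (2/ε − 1) = 2/0.24 − 1 = 7.333; total = 44.00.
q = σ(T₁⁴ − T₂⁴) / 44.00 = 5.67×10⁻⁸ × 3.17×10^12 / 44.00 = 4080 W/m².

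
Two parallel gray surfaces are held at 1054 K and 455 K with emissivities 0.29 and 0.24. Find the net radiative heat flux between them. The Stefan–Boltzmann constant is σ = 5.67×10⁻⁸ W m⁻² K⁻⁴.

q ≈ 10200 W/m²

For two large parallel gray plates, q = σ(T₁⁴ − T₂⁴) / (1/ε₁ + 1/ε₂ − 1).
1/ε₁ + 1/ε₂ − 1 = 1/0.29 + 1/0.24 − 1 = 6.615.
T₁⁴ − T₂⁴ = 1.23×10^12 − 4.29×10^10 = 1.19×10^12 K⁴.
q = 5.67×10⁻⁸ × 1.19×10^12 / 6.615 = 10200 W/m².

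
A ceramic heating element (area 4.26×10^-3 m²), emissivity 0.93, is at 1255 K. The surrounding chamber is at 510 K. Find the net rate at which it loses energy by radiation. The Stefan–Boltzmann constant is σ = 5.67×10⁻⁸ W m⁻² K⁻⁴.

Q ≈ 542 W

Q = εσA(T⁴ − T_s⁴). T⁴ − T_s⁴ = (1255)⁴ − (510)⁴ = 2.48×10^12 − 6.77×10^10 = 2.41×10^12 K⁴.
Q = 0.93 × 5.67×10⁻⁸ × 4.26×10^-3 × 2.41×10^12 = 542 W.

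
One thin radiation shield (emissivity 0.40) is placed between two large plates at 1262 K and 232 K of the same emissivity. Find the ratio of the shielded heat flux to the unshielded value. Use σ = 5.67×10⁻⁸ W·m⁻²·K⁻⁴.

With N identical shields there are N+1 = 2 gaps in series, each with the same radiative resistance, so the flux falls to 1/(N+1) of its unshielded value.

ratio ≈ 0.500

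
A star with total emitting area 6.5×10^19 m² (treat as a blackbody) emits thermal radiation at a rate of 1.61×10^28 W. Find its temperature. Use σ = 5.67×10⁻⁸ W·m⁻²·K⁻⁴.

T ≈ 8130 K

From P = σAT⁴, T = (P / σA)^(1/4) = (1.61×10^28 / (5.67×10⁻⁸ × 6.50×10^19))^(1/4).
T = (4.37×10^15)^(1/4) = 8130 K.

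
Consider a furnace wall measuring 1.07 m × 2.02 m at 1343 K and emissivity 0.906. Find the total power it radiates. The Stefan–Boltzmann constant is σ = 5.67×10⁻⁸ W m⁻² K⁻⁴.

A = 1.07 × 2.02 = 2.16 m².
Stefan–Boltzmann: P = εσAT⁴ = 0.906 × 5.67×10⁻⁸ × 2.16 × (1343)⁴ = 0.906 × 5.67×10⁻⁸ × 2.16 × 3.25×10^12.
P = 3.61×10^5 W.

P ≈ 3.61×10^5 W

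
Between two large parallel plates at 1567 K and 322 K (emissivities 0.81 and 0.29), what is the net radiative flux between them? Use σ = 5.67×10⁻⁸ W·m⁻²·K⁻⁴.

q ≈ 92700 W/m²

For two large parallel gray plates, q = σ(T₁⁴ − T₂⁴) / (1/ε₁ + 1/ε₂ − 1).
1/ε₁ + 1/ε₂ − 1 = 1/0.81 + 1/0.29 − 1 = 3.683.
T₁⁴ − T₂⁴ = 6.03×10^12 − 1.08×10^10 = 6.02×10^12 K⁴.
q = 5.67×10⁻⁸ × 6.02×10^12 / 3.683 = 92700 W/m².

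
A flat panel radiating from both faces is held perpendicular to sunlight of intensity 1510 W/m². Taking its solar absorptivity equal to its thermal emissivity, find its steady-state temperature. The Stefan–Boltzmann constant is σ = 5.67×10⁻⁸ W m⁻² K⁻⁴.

Absorbed flux αS = emitted flux 2εσT⁴ per unit area; with α = ε this gives T = (S/2σ)^(1/4).
T = (1510 / (2 × 5.67×10⁻⁸))^(1/4) = (1.33×10^10)^(1/4).
T = 340 K.

T ≈ 340 K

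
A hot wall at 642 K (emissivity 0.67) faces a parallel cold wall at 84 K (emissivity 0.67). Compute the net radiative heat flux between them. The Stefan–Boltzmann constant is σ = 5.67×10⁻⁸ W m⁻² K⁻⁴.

For two large parallel gray plates, q = σ(T₁⁴ − T₂⁴) / (1/ε₁ + 1/ε₂ − 1).
1/ε₁ + 1/ε₂ − 1 = 1/0.67 + 1/0.67 − 1 = 1.985.
T₁⁴ − T₂⁴ = 1.70×10^11 − 4.98×10^7 = 1.70×10^11 K⁴.
q = 5.67×10⁻⁸ × 1.70×10^11 / 1.985 = 4850 W/m².

q ≈ 4850 W/m²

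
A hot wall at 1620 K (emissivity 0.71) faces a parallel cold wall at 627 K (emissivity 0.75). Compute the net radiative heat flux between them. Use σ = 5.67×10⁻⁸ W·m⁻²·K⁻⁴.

q ≈ 2.19×10^5 W/m²

For two large parallel gray plates, q = σ(T₁⁴ − T₂⁴) / (1/ε₁ + 1/ε₂ − 1).
1/ε₁ + 1/ε₂ − 1 = 1/0.71 + 1/0.75 − 1 = 1.742.
T₁⁴ − T₂⁴ = 6.89×10^12 − 1.55×10^11 = 6.73×10^12 K⁴.
q = 5.67×10⁻⁸ × 6.73×10^12 / 1.742 = 2.19×10^5 W/m².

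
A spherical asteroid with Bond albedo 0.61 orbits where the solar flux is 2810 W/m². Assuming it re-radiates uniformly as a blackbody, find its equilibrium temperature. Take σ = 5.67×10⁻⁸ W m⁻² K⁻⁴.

T ≈ 264 K

Power absorbed = (1−a)S·πR²; power emitted = 4πR²σT⁴. Equating and cancelling πR²:
T = ((1−a)S / 4σ)^(1/4) = (1100 / (4 × 5.67×10⁻⁸))^(1/4) = (4.83×10^9)^(1/4).
T = 264 K.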